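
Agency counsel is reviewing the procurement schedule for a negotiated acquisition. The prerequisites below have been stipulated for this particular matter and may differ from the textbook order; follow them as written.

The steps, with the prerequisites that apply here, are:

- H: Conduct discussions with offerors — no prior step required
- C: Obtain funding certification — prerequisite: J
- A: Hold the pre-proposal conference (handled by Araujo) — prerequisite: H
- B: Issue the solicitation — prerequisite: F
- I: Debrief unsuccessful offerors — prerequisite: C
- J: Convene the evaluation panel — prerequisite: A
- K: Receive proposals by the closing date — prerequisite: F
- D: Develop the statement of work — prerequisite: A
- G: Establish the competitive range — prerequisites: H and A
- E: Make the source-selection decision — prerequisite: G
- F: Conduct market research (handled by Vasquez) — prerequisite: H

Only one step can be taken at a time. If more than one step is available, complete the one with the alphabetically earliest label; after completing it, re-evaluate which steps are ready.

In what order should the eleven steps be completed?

H, A, D, F, B, G, E, J, C, I, K

Only H has no prerequisites, so it is first.
Now A and F have their prerequisites met. A has the earlier label, so A next.
D, G and J now also ready, so the ready set is {D, F, G, J}; D has the earlier label → D.
Ready: F, G and J. F has the earlier label → F.
B and K now also ready, so the ready set is {B, G, J, K}; B has the earlier label → B.
Ready: G, J and K. G has the earlier label → G.
E now also ready, so the ready set is {E, J, K}; E has the earlier label → E.
Ready: J and K. J has the earlier label → J.
C now also ready, so the ready set is {C, K}; C has the earlier label → C.
I and K are both available; I has the earlier label → I.
K is the only step now ready → K.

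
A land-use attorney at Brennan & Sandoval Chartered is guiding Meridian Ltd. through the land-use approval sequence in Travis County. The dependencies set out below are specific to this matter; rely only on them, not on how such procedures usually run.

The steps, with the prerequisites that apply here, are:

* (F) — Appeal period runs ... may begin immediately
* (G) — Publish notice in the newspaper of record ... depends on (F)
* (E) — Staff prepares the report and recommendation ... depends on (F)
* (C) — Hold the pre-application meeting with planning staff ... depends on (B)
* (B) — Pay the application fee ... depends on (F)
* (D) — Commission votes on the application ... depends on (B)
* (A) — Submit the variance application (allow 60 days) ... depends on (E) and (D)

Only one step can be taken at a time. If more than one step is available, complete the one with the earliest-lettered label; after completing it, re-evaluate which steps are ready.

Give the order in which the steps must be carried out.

(F) is the only step with nothing outstanding, so it goes first.
Now (B), (E) and (G) have their prerequisites met. (B) has the earlier label, so (B) next.
Ready: (C), (D), (E) and (G). (C) has the earlier label → (C).
(D), (E) and (G) are all available; (D) has the earlier label → (D).
(E) and (G) are both available; (E) has the earlier label → (E).
(A) and (G) are both available; (A) has the earlier label → (A).
(G) needed (F), now all done → (G).

(F), (B), (C), (D), (E), (A), (G)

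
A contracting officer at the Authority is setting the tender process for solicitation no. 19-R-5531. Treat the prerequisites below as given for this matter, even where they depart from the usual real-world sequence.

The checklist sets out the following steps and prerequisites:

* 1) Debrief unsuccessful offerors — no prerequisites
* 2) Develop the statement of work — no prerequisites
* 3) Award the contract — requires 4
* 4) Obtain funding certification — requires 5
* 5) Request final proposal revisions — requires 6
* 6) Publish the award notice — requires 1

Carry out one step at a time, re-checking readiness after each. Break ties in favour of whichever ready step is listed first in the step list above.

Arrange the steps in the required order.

1 and 2 have no prerequisites; 1 is listed earlier, so 1 is first.
2 and 6 are both available; 2 is listed earlier → 2.
6 is the only step now ready → 6.
5 needed 6, now all done → 5.
4 needed 5, now all done → 4.
3 needed 4, now all done → 3.

1 → 2 → 6 → 5 → 4 → 3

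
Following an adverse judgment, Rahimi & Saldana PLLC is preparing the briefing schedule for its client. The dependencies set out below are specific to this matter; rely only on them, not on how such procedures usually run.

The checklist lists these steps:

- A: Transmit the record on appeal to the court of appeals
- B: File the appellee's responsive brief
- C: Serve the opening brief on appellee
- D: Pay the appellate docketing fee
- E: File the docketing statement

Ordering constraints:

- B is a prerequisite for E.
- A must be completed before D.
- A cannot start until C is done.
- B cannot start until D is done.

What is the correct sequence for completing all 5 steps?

Only C has no prerequisites, so it is first.
A needed C, now all done → A.
D needed A, now all done → D.
B needed D, now all done → B.
E is the only step now ready → E.

C, A, D, B, E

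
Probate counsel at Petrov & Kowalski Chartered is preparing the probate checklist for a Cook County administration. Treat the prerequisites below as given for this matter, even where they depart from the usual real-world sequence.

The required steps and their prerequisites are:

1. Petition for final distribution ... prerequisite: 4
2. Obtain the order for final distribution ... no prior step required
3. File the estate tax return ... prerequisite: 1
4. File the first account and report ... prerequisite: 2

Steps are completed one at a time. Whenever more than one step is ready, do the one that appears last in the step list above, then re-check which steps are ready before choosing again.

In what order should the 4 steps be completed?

2 is the only step with nothing outstanding, so it goes first.
4 is the only step now ready → 4.
1 needed 4, now all done → 1.
3 needed 1, now all done → 3.

2, 4, 1, 3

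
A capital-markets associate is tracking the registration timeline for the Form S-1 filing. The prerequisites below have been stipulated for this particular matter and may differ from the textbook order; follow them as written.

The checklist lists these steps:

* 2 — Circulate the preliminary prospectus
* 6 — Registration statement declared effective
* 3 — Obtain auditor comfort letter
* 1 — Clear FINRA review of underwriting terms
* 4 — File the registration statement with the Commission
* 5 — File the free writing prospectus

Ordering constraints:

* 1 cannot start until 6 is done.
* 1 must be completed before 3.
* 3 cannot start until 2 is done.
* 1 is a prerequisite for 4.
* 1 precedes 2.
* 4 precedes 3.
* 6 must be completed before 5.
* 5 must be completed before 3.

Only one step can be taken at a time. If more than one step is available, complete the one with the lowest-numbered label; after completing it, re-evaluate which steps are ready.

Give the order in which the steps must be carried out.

6 1 2 4 5 3

6 has no prerequisites → 6 first.
Ready: 1 and 5. 1 has the earlier label → 1.
2 and 4 now also ready, so the ready set is {2, 4, 5}; 2 has the earlier label → 2.
4 and 5 are both available; 4 has the earlier label → 4.
Next only 5 has its prerequisites met → 5.
That leaves 3 as the only ready step → 3.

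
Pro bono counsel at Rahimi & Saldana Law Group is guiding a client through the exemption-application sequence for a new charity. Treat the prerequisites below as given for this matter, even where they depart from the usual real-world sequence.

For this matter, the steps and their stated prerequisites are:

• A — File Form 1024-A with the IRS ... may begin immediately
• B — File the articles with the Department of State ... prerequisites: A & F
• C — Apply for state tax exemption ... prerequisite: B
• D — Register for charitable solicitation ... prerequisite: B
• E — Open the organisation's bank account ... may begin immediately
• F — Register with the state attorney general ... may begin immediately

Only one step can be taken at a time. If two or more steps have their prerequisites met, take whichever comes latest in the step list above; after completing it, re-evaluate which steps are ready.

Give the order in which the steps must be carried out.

F, E, A, B, D, C

Nothing is required for F, E and A. F is listed later → F first.
Now E and A have their prerequisites met. E is listed later, so E next.
That leaves A as the only ready step → A.
That leaves B as the only ready step → B.
Now D and C have their prerequisites met. D is listed later, so D next.
Next only C has its prerequisites met → C.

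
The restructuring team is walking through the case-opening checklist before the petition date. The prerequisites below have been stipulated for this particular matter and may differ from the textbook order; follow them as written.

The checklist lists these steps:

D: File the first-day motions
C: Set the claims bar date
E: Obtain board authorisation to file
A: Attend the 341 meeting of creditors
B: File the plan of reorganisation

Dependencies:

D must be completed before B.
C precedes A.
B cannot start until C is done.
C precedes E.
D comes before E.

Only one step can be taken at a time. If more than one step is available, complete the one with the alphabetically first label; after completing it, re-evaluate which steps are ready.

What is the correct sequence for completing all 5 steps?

C → A → D → B → E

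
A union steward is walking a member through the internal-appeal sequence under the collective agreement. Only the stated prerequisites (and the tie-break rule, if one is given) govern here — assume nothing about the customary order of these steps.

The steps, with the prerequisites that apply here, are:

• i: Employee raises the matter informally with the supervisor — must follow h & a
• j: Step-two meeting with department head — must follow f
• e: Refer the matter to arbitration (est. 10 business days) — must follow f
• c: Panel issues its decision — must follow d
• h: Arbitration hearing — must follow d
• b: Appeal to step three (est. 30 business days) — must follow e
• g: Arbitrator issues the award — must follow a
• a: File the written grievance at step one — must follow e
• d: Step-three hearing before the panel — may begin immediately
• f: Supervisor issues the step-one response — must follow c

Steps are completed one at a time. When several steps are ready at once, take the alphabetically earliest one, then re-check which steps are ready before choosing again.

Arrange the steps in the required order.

d, c, f, e, a, b, g, h, i, j

d is the only step with nothing outstanding, so it goes first.
Now c and h have their prerequisites met. c has the earlier label, so c next.
f and h are both available; f has the earlier label → f.
e and j now also ready, so the ready set is {e, h, j}; e has the earlier label → e.
a, b, h and j are all available; a has the earlier label → a.
Ready: b, g, h and j. b has the earlier label → b.
g, h and j are all available; g has the earlier label → g.
Ready: h and j. h has the earlier label → h.
i now also ready, so the ready set is {i, j}; i has the earlier label → i.
j needed f, now all done → j.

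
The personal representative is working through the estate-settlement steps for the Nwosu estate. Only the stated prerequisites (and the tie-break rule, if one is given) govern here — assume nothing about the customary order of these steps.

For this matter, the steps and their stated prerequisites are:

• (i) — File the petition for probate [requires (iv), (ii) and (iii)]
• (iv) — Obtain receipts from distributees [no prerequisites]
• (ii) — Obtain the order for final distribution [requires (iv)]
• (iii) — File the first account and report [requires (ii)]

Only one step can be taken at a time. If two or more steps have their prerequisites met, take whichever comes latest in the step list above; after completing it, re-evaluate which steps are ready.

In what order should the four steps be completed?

(iv) → (ii) → (iii) → (i)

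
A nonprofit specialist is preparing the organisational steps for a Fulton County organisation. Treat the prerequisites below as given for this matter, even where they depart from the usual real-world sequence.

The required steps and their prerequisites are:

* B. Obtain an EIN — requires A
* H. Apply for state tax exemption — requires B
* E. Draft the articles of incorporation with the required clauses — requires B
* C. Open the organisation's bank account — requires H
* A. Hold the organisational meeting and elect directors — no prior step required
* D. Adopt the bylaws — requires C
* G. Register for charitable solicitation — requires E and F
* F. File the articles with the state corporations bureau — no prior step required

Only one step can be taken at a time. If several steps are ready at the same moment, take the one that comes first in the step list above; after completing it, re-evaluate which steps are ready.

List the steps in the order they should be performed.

A and F have no prerequisites; A is listed earlier, so A is first.
B and F are both available; B is listed earlier → B.
Now H, E and F have their prerequisites met. H is listed earlier, so H next.
Now E, C and F have their prerequisites met. E is listed earlier, so E next.
Now C and F have their prerequisites met. C is listed earlier, so C next.
D and F are both available; D is listed earlier → D.
That leaves F as the only ready step → F.
G needed E and F, now all done → G.

A, B, H, E, C, D, F, G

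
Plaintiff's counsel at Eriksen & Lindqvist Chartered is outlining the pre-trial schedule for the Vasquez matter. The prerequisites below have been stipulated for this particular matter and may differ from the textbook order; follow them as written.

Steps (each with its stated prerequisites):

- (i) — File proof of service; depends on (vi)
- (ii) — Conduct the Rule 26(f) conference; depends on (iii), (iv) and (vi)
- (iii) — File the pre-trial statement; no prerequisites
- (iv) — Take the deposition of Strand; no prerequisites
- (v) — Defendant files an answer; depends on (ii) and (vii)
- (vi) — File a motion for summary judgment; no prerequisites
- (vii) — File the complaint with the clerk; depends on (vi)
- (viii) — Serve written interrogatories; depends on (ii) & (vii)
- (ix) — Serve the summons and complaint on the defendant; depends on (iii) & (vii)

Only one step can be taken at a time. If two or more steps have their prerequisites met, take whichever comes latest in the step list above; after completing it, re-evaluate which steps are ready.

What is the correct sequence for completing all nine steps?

(vi), (iv) and (iii) have no prerequisites; (vi) is listed later, so (vi) is first.
Ready: (vii), (iv), (iii) and (i). (vii) is listed later → (vii).
Now (iv), (iii) and (i) have their prerequisites met. (iv) is listed later, so (iv) next.
Ready: (iii) and (i). (iii) is listed later → (iii).
(ix) and (ii) now also ready, so the ready set is {(ix), (ii), (i)}; (ix) is listed later → (ix).
Ready: (ii) and (i). (ii) is listed later → (ii).
(viii), (v) and (i) are all available; (viii) is listed later → (viii).
(v) and (i) are both available; (v) is listed later → (v).
(i) needed (vi), now all done → (i).

(vi), (vii), (iv), (iii), (ix), (ii), (viii), (v), (i)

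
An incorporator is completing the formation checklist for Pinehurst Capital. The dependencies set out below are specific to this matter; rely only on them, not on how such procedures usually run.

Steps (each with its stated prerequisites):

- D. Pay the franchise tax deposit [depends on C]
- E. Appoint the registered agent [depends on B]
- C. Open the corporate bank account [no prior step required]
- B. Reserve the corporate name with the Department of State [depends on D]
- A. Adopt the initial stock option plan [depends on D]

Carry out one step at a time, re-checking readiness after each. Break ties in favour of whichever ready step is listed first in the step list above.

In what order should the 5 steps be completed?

C has no prerequisites → C first.
D needed C, now all done → D.
Now B and A have their prerequisites met. B is listed earlier, so B next.
E now also ready, so the ready set is {E, A}; E is listed earlier → E.
A is the only step now ready → A.

C → D → B → E → A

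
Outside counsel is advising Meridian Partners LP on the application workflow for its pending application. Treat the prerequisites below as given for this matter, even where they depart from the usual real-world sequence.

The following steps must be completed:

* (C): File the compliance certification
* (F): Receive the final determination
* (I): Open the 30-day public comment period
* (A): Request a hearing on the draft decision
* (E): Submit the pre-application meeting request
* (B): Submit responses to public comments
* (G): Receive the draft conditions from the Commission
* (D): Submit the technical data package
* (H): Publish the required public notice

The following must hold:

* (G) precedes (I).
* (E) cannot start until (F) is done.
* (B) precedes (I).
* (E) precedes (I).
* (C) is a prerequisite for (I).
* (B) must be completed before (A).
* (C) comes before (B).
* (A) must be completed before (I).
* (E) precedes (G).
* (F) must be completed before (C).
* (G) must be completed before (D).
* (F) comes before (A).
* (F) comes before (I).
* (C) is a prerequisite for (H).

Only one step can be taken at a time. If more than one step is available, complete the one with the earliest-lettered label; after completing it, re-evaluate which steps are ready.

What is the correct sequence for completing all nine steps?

(F), (C), (B), (A), (E), (G), (D), (H), (I)

(F) has no prerequisites → (F) first.
Now (C) and (E) have their prerequisites met. (C) has the earlier label, so (C) next.
Ready: (B), (E) and (H). (B) has the earlier label → (B).
(A) now also ready, so the ready set is {(A), (E), (H)}; (A) has the earlier label → (A).
(E) and (H) are both available; (E) has the earlier label → (E).
(G) now also ready, so the ready set is {(G), (H)}; (G) has the earlier label → (G).
(D), (H) and (I) are all available; (D) has the earlier label → (D).
Now (H) and (I) have their prerequisites met. (H) has the earlier label, so (H) next.
(I) needed (A), (B), (C), (E), (F) and (G), now all done → (I).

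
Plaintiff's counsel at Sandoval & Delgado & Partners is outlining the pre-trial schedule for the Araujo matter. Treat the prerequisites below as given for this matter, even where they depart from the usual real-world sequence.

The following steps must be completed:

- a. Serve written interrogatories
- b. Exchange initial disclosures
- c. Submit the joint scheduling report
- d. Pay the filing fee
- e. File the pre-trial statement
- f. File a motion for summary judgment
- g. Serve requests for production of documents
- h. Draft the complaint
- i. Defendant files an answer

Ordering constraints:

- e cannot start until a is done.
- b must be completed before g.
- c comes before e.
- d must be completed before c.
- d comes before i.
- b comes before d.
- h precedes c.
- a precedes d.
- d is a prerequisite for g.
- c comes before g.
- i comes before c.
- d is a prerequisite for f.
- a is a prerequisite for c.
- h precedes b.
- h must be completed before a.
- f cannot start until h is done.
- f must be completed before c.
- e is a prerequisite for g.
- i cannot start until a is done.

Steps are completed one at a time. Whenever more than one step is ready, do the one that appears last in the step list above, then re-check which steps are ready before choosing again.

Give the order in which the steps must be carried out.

h, b, a, d, i, f, c, e, g

h has no prerequisites → h first.
Now b and a have their prerequisites met. b is listed later, so b next.
a is the only step now ready → a.
That leaves d as the only ready step → d.
Ready: i and f. i is listed later → i.
f needed h and d, now all done → f.
c is the only step now ready → c.
That leaves e as the only ready step → e.
g needed e, d, c and b, now all done → g.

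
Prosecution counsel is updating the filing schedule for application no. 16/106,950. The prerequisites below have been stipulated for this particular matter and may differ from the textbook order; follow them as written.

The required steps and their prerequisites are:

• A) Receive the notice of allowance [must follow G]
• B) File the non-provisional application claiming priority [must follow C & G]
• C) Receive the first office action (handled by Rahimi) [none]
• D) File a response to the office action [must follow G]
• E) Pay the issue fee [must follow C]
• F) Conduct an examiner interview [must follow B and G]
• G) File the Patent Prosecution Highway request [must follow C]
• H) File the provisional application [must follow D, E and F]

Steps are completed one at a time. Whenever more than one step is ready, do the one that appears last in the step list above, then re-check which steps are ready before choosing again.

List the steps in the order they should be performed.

C G E D B F H A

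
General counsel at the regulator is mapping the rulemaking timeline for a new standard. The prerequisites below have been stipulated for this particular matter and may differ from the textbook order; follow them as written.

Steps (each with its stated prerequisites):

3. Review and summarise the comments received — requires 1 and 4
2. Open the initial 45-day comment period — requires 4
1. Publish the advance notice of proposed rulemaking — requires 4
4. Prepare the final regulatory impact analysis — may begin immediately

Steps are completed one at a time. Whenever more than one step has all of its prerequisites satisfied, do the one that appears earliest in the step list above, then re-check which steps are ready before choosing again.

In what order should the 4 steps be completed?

4 2 1 3

Only 4 has no prerequisites, so it is first.
Ready: 2 and 1. 2 is listed earlier → 2.
Next only 1 has its prerequisites met → 1.
Next only 3 has its prerequisites met → 3.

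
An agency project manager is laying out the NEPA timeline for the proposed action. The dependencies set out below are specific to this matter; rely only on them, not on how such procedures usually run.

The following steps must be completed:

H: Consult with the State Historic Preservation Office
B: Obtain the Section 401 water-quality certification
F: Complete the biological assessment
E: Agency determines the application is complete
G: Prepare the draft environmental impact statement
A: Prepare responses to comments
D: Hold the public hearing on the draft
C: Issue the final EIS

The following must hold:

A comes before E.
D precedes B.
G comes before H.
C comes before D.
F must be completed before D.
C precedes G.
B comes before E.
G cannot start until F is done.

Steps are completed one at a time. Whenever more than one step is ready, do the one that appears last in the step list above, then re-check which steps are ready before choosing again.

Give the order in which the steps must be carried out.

C A F D G B E H

Nothing is required for C, A and F. C is listed later → C first.
Now A and F have their prerequisites met. A is listed later, so A next.
F is the only step now ready → F.
Ready: D and G. D is listed later → D.
B now also ready, so the ready set is {G, B}; G is listed later → G.
H now also ready, so the ready set is {B, H}; B is listed later → B.
Now E and H have their prerequisites met. E is listed later, so E next.
H needed G, now all done → H.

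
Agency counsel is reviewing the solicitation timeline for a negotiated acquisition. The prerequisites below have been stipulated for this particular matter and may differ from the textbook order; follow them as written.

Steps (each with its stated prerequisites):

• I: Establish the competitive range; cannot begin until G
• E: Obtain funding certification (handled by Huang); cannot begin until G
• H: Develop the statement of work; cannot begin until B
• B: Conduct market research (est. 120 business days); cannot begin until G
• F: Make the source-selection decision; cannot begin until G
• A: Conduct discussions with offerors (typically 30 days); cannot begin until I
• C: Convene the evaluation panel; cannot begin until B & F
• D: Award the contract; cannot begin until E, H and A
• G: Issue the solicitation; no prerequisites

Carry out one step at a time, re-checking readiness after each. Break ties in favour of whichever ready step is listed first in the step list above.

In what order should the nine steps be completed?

G → I → E → B → H → F → A → C → D

Only G has no prerequisites, so it is first.
Ready: I, E, B and F. I is listed earlier → I.
A now also ready, so the ready set is {E, B, F, A}; E is listed earlier → E.
Now B, F and A have their prerequisites met. B is listed earlier, so B next.
H now also ready, so the ready set is {H, F, A}; H is listed earlier → H.
F and A are both available; F is listed earlier → F.
Now A and C have their prerequisites met. A is listed earlier, so A next.
Ready: C and D. C is listed earlier → C.
Next only D has its prerequisites met → D.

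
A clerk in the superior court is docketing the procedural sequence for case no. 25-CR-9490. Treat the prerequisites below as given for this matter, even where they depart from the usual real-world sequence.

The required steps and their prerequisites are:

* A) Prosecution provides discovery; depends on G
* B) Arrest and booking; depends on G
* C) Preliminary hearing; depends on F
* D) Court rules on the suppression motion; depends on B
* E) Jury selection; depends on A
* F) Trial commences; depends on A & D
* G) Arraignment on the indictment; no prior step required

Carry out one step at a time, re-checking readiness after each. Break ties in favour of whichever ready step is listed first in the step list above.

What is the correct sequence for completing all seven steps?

G → A → B → D → E → F → C

G has no prerequisites → G first.
A and B are both available; A is listed earlier → A.
B and E are both available; B is listed earlier → B.
D now also ready, so the ready set is {D, E}; D is listed earlier → D.
Ready: E and F. E is listed earlier → E.
Next only F has its prerequisites met → F.
That leaves C as the only ready step → C.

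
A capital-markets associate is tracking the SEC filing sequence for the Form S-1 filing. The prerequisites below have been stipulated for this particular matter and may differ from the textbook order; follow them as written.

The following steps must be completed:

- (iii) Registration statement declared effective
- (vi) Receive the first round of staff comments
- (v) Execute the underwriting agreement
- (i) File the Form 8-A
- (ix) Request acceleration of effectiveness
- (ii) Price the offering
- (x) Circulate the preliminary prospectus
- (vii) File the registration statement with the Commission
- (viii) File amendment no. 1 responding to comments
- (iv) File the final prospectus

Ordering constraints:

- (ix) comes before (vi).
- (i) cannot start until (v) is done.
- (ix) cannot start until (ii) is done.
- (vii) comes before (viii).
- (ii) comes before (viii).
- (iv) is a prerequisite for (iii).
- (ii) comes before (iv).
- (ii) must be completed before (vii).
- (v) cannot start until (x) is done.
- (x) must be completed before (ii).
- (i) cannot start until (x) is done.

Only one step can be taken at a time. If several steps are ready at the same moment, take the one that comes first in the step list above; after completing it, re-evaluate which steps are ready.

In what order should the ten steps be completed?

(x), (v), (i), (ii), (ix), (vi), (vii), (viii), (iv), (iii)

(x) has no prerequisites → (x) first.
(v) and (ii) are both available; (v) is listed earlier → (v).
Now (i) and (ii) have their prerequisites met. (i) is listed earlier, so (i) next.
Next only (ii) has its prerequisites met → (ii).
Ready: (ix), (vii) and (iv). (ix) is listed earlier → (ix).
Now (vi), (vii) and (iv) have their prerequisites met. (vi) is listed earlier, so (vi) next.
Now (vii) and (iv) have their prerequisites met. (vii) is listed earlier, so (vii) next.
(viii) now also ready, so the ready set is {(viii), (iv)}; (viii) is listed earlier → (viii).
(iv) is the only step now ready → (iv).
(iii) needed (iv), now all done → (iii).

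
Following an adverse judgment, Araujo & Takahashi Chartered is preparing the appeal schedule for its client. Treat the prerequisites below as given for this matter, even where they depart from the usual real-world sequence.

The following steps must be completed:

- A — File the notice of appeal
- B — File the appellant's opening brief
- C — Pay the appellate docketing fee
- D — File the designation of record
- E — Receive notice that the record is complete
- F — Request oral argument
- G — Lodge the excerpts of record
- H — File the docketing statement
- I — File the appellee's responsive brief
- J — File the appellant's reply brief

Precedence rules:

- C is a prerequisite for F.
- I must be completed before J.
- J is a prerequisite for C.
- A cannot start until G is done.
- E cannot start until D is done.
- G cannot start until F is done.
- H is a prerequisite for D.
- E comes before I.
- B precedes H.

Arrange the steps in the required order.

B, H, D, E, I, J, C, F, G, A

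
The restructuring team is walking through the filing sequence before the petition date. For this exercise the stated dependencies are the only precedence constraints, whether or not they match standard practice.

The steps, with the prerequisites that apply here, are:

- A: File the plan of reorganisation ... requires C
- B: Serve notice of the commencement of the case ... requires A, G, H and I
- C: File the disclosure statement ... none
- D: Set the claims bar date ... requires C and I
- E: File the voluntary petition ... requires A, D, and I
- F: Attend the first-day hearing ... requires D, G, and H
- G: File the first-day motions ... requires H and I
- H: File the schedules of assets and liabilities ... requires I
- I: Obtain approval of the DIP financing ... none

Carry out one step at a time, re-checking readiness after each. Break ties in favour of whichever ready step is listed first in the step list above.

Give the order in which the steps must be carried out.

C → A → I → D → E → H → G → B → F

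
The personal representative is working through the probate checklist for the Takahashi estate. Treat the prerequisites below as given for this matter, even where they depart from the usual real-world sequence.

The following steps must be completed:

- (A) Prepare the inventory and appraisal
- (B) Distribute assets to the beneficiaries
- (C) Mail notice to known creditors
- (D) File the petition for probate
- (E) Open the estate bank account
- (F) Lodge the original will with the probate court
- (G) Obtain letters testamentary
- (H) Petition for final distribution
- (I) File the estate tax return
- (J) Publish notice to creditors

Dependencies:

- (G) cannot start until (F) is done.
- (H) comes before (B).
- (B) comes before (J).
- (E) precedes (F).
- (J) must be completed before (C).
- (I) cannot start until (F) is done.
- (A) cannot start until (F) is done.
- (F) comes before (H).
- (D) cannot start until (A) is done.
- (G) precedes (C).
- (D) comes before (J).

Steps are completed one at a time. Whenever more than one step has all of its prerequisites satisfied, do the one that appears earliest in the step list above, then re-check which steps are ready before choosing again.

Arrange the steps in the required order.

(E), (F), (A), (D), (G), (H), (B), (I), (J), (C)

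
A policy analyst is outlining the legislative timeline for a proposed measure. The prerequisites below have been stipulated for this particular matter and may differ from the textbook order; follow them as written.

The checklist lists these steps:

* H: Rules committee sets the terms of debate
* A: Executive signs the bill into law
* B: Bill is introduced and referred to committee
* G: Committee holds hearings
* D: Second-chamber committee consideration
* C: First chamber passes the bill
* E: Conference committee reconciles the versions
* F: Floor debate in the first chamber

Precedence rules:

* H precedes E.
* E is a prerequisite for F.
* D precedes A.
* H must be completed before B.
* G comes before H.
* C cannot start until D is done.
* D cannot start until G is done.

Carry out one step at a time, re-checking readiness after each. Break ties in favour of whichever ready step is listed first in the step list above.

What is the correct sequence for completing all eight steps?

G → H → B → D → A → C → E → F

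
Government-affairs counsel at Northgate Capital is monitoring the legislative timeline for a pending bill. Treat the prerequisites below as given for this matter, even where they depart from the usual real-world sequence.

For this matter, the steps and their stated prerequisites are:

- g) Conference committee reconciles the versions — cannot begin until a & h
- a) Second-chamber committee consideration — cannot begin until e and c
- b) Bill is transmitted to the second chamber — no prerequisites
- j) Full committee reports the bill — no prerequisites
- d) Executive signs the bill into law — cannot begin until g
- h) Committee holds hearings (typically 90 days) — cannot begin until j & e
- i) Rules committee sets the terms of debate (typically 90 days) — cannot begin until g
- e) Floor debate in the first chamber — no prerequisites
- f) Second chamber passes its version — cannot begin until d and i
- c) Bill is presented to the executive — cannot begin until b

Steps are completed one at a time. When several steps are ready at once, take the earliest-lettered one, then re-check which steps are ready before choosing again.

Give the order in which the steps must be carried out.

b, e and j have no prerequisites; b has the earlier label, so b is first.
c now also ready, so the ready set is {c, e, j}; c has the earlier label → c.
Ready: e and j. e has the earlier label → e.
a and j are both available; a has the earlier label → a.
That leaves j as the only ready step → j.
That leaves h as the only ready step → h.
Next only g has its prerequisites met → g.
Ready: d and i. d has the earlier label → d.
Next only i has its prerequisites met → i.
f needed d and i, now all done → f.

b c e a j h g d i f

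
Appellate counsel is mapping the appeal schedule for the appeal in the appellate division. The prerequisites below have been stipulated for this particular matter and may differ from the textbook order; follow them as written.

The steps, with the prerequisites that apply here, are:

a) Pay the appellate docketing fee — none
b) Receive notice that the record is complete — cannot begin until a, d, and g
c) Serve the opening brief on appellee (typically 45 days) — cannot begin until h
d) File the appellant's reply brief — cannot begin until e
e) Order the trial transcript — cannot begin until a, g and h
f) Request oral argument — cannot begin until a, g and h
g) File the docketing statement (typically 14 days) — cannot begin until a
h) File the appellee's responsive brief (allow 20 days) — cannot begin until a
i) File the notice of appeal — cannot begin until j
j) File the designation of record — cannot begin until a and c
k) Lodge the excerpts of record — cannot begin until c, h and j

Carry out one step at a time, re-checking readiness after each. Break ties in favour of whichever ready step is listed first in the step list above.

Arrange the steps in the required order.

a is the only step with nothing outstanding, so it goes first.
Ready: g and h. g is listed earlier → g.
h needed a, now all done → h.
Now c, e and f have their prerequisites met. c is listed earlier, so c next.
j now also ready, so the ready set is {e, f, j}; e is listed earlier → e.
Now d, f and j have their prerequisites met. d is listed earlier, so d next.
b, f and j are all available; b is listed earlier → b.
Ready: f and j. f is listed earlier → f.
That leaves j as the only ready step → j.
Now i and k have their prerequisites met. i is listed earlier, so i next.
k is the only step now ready → k.

a, g, h, c, e, d, b, f, j, i, k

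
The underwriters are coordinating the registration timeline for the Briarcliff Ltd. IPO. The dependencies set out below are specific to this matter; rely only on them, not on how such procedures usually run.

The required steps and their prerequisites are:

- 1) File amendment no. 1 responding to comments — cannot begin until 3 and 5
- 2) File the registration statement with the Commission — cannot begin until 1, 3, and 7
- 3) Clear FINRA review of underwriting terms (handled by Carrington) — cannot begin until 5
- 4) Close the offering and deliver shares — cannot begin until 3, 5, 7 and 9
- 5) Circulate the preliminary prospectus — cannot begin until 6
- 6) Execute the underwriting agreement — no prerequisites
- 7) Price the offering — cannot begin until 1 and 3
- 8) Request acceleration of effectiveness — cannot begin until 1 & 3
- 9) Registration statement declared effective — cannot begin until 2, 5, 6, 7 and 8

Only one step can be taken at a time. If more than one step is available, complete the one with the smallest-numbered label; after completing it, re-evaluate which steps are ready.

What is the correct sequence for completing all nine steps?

6 → 5 → 3 → 1 → 7 → 2 → 8 → 9 → 4

6 has no prerequisites → 6 first.
5 is the only step now ready → 5.
3 is the only step now ready → 3.
1 is the only step now ready → 1.
Ready: 7 and 8. 7 has the earlier label → 7.
Now 2 and 8 have their prerequisites met. 2 has the earlier label, so 2 next.
8 needed 1 and 3, now all done → 8.
9 is the only step now ready → 9.
4 is the only step now ready → 4.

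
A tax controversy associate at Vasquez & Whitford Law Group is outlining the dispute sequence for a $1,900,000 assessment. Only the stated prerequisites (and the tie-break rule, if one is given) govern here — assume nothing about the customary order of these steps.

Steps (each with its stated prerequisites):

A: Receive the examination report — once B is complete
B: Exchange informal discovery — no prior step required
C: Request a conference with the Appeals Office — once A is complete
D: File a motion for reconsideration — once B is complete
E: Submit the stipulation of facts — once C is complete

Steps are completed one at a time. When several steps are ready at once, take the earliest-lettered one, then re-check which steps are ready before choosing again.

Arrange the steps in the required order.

B → A → C → D → E

Only B has no prerequisites, so it is first.
A and D are both available; A has the earlier label → A.
Now C and D have their prerequisites met. C has the earlier label, so C next.
Now D and E have their prerequisites met. D has the earlier label, so D next.
E needed C, now all done → E.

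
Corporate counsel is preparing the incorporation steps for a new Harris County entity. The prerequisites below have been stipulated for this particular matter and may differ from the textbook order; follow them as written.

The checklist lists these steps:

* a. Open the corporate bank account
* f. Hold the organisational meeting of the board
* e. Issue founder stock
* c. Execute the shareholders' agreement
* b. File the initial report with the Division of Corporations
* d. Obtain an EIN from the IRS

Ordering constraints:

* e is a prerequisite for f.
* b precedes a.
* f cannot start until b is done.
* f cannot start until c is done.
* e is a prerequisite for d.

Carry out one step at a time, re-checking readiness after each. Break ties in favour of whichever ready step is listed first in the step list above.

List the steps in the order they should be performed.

e, c, b, a, f, d

e, c and b have no prerequisites; e is listed earlier, so e is first.
d now also ready, so the ready set is {c, b, d}; c is listed earlier → c.
Ready: b and d. b is listed earlier → b.
a, f and d are all available; a is listed earlier → a.
f and d are both available; f is listed earlier → f.
d needed e, now all done → d.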